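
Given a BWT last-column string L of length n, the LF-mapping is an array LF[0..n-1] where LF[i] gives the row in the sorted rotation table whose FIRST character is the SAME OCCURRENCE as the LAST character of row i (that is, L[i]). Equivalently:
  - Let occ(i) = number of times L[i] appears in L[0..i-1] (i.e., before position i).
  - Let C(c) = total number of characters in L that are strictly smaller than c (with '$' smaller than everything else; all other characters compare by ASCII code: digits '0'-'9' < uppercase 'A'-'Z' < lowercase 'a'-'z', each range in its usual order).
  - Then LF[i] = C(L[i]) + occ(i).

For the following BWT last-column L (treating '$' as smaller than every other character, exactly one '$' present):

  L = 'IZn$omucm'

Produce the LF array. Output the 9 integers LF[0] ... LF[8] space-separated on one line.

Char counts: '$':1, 'I':1, 'Z':1, 'c':1, 'm':2, 'n':1, 'o':1, 'u':1
C (first-col start): C('$')=0, C('I')=1, C('Z')=2, C('c')=3, C('m')=4, C('n')=6, C('o')=7, C('u')=8
L[0]='I': occ=0, LF[0]=C('I')+0=1+0=1
L[1]='Z': occ=0, LF[1]=C('Z')+0=2+0=2
L[2]='n': occ=0, LF[2]=C('n')+0=6+0=6
L[3]='$': occ=0, LF[3]=C('$')+0=0+0=0
L[4]='o': occ=0, LF[4]=C('o')+0=7+0=7
L[5]='m': occ=0, LF[5]=C('m')+0=4+0=4
L[6]='u': occ=0, LF[6]=C('u')+0=8+0=8
L[7]='c': occ=0, LF[7]=C('c')+0=3+0=3
L[8]='m': occ=1, LF[8]=C('m')+1=4+1=5

Answer: 1 2 6 0 7 4 8 3 5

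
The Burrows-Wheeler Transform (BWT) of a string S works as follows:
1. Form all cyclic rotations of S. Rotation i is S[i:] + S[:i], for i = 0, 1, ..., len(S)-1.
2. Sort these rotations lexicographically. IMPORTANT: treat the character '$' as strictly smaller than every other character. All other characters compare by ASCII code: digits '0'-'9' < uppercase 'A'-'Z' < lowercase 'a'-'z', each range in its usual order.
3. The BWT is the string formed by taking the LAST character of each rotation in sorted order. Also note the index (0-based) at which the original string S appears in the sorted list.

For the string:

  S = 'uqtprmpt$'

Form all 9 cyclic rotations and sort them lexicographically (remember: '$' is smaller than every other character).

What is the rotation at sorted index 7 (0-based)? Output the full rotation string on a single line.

Answer: tprmpt$uq

Derivation:
All 9 rotations (rotation i = S[i:]+S[:i]):
  rot[0] = uqtprmpt$
  rot[1] = qtprmpt$u
  rot[2] = tprmpt$uq
  rot[3] = prmpt$uqt
  rot[4] = rmpt$uqtp
  rot[5] = mpt$uqtpr
  rot[6] = pt$uqtprm
  rot[7] = t$uqtprmp
  rot[8] = $uqtprmpt
Sorted (with $ < everything):
  sorted[0] = $uqtprmpt
  sorted[1] = mpt$uqtpr
  sorted[2] = prmpt$uqt
  sorted[3] = pt$uqtprm
  sorted[4] = qtprmpt$u
  sorted[5] = rmpt$uqtp
  sorted[6] = t$uqtprmp
  sorted[7] = tprmpt$uq
  sorted[8] = uqtprmpt$
sorted[7] = tprmpt$uq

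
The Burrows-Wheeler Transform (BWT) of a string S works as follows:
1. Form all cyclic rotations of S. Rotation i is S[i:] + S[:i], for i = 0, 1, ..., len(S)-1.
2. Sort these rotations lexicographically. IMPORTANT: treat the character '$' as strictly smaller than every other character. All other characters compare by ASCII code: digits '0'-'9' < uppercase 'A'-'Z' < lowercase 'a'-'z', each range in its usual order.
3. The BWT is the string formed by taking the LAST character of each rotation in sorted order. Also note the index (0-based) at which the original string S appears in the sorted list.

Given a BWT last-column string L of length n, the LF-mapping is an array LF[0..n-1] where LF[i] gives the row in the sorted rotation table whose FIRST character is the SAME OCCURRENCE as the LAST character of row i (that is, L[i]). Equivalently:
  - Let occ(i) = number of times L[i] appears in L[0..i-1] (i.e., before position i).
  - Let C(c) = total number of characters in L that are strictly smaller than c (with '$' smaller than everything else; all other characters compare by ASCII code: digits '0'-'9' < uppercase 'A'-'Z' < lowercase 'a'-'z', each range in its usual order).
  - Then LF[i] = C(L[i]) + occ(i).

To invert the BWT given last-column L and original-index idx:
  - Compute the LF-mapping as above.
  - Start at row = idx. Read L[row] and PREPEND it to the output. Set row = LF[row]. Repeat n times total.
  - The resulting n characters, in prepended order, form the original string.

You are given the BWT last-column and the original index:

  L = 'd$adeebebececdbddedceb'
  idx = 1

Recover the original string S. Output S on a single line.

LF mapping: 9 0 1 10 15 16 2 17 3 18 6 19 7 11 4 12 13 20 14 8 21 5
Walk LF starting at row 1, prepending L[row]:
  step 1: row=1, L[1]='$', prepend. Next row=LF[1]=0
  step 2: row=0, L[0]='d', prepend. Next row=LF[0]=9
  step 3: row=9, L[9]='e', prepend. Next row=LF[9]=18
  step 4: row=18, L[18]='d', prepend. Next row=LF[18]=14
  step 5: row=14, L[14]='b', prepend. Next row=LF[14]=4
  step 6: row=4, L[4]='e', prepend. Next row=LF[4]=15
  step 7: row=15, L[15]='d', prepend. Next row=LF[15]=12
  step 8: row=12, L[12]='c', prepend. Next row=LF[12]=7
  step 9: row=7, L[7]='e', prepend. Next row=LF[7]=17
  step 10: row=17, L[17]='e', prepend. Next row=LF[17]=20
  step 11: row=20, L[20]='e', prepend. Next row=LF[20]=21
  step 12: row=21, L[21]='b', prepend. Next row=LF[21]=5
  step 13: row=5, L[5]='e', prepend. Next row=LF[5]=16
  step 14: row=16, L[16]='d', prepend. Next row=LF[16]=13
  step 15: row=13, L[13]='d', prepend. Next row=LF[13]=11
  step 16: row=11, L[11]='e', prepend. Next row=LF[11]=19
  step 17: row=19, L[19]='c', prepend. Next row=LF[19]=8
  step 18: row=8, L[8]='b', prepend. Next row=LF[8]=3
  step 19: row=3, L[3]='d', prepend. Next row=LF[3]=10
  step 20: row=10, L[10]='c', prepend. Next row=LF[10]=6
  step 21: row=6, L[6]='b', prepend. Next row=LF[6]=2
  step 22: row=2, L[2]='a', prepend. Next row=LF[2]=1
Reversed output: abcdbceddebeeecdebded$

Answer: abcdbceddebeeecdebded$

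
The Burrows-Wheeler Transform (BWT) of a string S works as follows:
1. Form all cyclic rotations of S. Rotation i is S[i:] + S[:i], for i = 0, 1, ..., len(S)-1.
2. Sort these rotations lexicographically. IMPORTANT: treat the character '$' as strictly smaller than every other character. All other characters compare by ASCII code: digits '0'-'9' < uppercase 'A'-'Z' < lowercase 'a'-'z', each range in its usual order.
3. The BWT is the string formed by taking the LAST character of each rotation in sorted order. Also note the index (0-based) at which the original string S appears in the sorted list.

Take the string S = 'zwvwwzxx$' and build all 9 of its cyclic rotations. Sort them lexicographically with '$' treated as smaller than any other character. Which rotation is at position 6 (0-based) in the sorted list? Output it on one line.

All 9 rotations (rotation i = S[i:]+S[:i]):
  rot[0] = zwvwwzxx$
  rot[1] = wvwwzxx$z
  rot[2] = vwwzxx$zw
  rot[3] = wwzxx$zwv
  rot[4] = wzxx$zwvw
  rot[5] = zxx$zwvww
  rot[6] = xx$zwvwwz
  rot[7] = x$zwvwwzx
  rot[8] = $zwvwwzxx
Sorted (with $ < everything):
  sorted[0] = $zwvwwzxx
  sorted[1] = vwwzxx$zw
  sorted[2] = wvwwzxx$z
  sorted[3] = wwzxx$zwv
  sorted[4] = wzxx$zwvw
  sorted[5] = x$zwvwwzx
  sorted[6] = xx$zwvwwz
  sorted[7] = zwvwwzxx$
  sorted[8] = zxx$zwvww
sorted[6] = xx$zwvwwz

Answer: xx$zwvwwz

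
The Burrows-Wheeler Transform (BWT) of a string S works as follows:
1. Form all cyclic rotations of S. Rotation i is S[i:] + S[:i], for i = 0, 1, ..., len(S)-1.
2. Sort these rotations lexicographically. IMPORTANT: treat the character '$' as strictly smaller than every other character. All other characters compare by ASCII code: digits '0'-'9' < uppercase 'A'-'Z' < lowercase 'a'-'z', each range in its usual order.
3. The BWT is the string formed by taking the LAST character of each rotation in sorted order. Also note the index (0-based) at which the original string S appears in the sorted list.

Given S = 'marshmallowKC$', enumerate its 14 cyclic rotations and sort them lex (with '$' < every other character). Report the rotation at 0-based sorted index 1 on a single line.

Answer: C$marshmallowK

Derivation:
All 14 rotations (rotation i = S[i:]+S[:i]):
  rot[0] = marshmallowKC$
  rot[1] = arshmallowKC$m
  rot[2] = rshmallowKC$ma
  rot[3] = shmallowKC$mar
  rot[4] = hmallowKC$mars
  rot[5] = mallowKC$marsh
  rot[6] = allowKC$marshm
  rot[7] = llowKC$marshma
  rot[8] = lowKC$marshmal
  rot[9] = owKC$marshmall
  rot[10] = wKC$marshmallo
  rot[11] = KC$marshmallow
  rot[12] = C$marshmallowK
  rot[13] = $marshmallowKC
Sorted (with $ < everything):
  sorted[0] = $marshmallowKC
  sorted[1] = C$marshmallowK
  sorted[2] = KC$marshmallow
  sorted[3] = allowKC$marshm
  sorted[4] = arshmallowKC$m
  sorted[5] = hmallowKC$mars
  sorted[6] = llowKC$marshma
  sorted[7] = lowKC$marshmal
  sorted[8] = mallowKC$marsh
  sorted[9] = marshmallowKC$
  sorted[10] = owKC$marshmall
  sorted[11] = rshmallowKC$ma
  sorted[12] = shmallowKC$mar
  sorted[13] = wKC$marshmallo
sorted[1] = C$marshmallowK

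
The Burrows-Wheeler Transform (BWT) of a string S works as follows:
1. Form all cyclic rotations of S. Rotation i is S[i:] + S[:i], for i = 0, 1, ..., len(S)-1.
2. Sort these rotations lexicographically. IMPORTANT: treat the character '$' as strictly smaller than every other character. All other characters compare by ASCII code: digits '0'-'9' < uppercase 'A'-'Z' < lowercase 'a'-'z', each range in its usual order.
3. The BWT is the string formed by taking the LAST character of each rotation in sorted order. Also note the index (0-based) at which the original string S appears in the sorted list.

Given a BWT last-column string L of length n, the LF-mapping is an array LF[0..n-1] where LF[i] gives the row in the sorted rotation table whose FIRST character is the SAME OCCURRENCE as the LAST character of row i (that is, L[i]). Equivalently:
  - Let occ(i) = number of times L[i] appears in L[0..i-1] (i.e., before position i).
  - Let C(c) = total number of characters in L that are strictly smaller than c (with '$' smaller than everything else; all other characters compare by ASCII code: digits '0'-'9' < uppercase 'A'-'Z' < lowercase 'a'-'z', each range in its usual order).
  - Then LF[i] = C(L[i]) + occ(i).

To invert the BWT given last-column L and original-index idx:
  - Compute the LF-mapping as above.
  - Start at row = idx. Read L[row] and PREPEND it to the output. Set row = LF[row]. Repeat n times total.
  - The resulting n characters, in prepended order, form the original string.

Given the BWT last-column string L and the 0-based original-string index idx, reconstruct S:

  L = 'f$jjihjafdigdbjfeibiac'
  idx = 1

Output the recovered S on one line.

LF mapping: 9 0 18 19 14 13 20 1 10 6 15 12 7 3 21 11 8 16 4 17 2 5
Walk LF starting at row 1, prepending L[row]:
  step 1: row=1, L[1]='$', prepend. Next row=LF[1]=0
  step 2: row=0, L[0]='f', prepend. Next row=LF[0]=9
  step 3: row=9, L[9]='d', prepend. Next row=LF[9]=6
  step 4: row=6, L[6]='j', prepend. Next row=LF[6]=20
  step 5: row=20, L[20]='a', prepend. Next row=LF[20]=2
  step 6: row=2, L[2]='j', prepend. Next row=LF[2]=18
  step 7: row=18, L[18]='b', prepend. Next row=LF[18]=4
  step 8: row=4, L[4]='i', prepend. Next row=LF[4]=14
  step 9: row=14, L[14]='j', prepend. Next row=LF[14]=21
  step 10: row=21, L[21]='c', prepend. Next row=LF[21]=5
  step 11: row=5, L[5]='h', prepend. Next row=LF[5]=13
  step 12: row=13, L[13]='b', prepend. Next row=LF[13]=3
  step 13: row=3, L[3]='j', prepend. Next row=LF[3]=19
  step 14: row=19, L[19]='i', prepend. Next row=LF[19]=17
  step 15: row=17, L[17]='i', prepend. Next row=LF[17]=16
  step 16: row=16, L[16]='e', prepend. Next row=LF[16]=8
  step 17: row=8, L[8]='f', prepend. Next row=LF[8]=10
  step 18: row=10, L[10]='i', prepend. Next row=LF[10]=15
  step 19: row=15, L[15]='f', prepend. Next row=LF[15]=11
  step 20: row=11, L[11]='g', prepend. Next row=LF[11]=12
  step 21: row=12, L[12]='d', prepend. Next row=LF[12]=7
  step 22: row=7, L[7]='a', prepend. Next row=LF[7]=1
Reversed output: adgfifeiijbhcjibjajdf$

Answer: adgfifeiijbhcjibjajdf$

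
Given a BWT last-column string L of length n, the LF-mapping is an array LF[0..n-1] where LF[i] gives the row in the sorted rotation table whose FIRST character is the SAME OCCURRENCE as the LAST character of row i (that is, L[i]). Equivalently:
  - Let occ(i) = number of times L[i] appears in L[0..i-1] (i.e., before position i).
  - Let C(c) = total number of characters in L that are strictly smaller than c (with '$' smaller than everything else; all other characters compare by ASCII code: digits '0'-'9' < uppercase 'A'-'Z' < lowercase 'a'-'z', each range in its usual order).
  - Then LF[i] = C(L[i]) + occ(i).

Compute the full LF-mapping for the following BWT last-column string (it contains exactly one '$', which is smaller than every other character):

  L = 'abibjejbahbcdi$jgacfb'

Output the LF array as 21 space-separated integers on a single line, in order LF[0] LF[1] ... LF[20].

Char counts: '$':1, 'a':3, 'b':5, 'c':2, 'd':1, 'e':1, 'f':1, 'g':1, 'h':1, 'i':2, 'j':3
C (first-col start): C('$')=0, C('a')=1, C('b')=4, C('c')=9, C('d')=11, C('e')=12, C('f')=13, C('g')=14, C('h')=15, C('i')=16, C('j')=18
L[0]='a': occ=0, LF[0]=C('a')+0=1+0=1
L[1]='b': occ=0, LF[1]=C('b')+0=4+0=4
L[2]='i': occ=0, LF[2]=C('i')+0=16+0=16
L[3]='b': occ=1, LF[3]=C('b')+1=4+1=5
L[4]='j': occ=0, LF[4]=C('j')+0=18+0=18
L[5]='e': occ=0, LF[5]=C('e')+0=12+0=12
L[6]='j': occ=1, LF[6]=C('j')+1=18+1=19
L[7]='b': occ=2, LF[7]=C('b')+2=4+2=6
L[8]='a': occ=1, LF[8]=C('a')+1=1+1=2
L[9]='h': occ=0, LF[9]=C('h')+0=15+0=15
L[10]='b': occ=3, LF[10]=C('b')+3=4+3=7
L[11]='c': occ=0, LF[11]=C('c')+0=9+0=9
L[12]='d': occ=0, LF[12]=C('d')+0=11+0=11
L[13]='i': occ=1, LF[13]=C('i')+1=16+1=17
L[14]='$': occ=0, LF[14]=C('$')+0=0+0=0
L[15]='j': occ=2, LF[15]=C('j')+2=18+2=20
L[16]='g': occ=0, LF[16]=C('g')+0=14+0=14
L[17]='a': occ=2, LF[17]=C('a')+2=1+2=3
L[18]='c': occ=1, LF[18]=C('c')+1=9+1=10
L[19]='f': occ=0, LF[19]=C('f')+0=13+0=13
L[20]='b': occ=4, LF[20]=C('b')+4=4+4=8

Answer: 1 4 16 5 18 12 19 6 2 15 7 9 11 17 0 20 14 3 10 13 8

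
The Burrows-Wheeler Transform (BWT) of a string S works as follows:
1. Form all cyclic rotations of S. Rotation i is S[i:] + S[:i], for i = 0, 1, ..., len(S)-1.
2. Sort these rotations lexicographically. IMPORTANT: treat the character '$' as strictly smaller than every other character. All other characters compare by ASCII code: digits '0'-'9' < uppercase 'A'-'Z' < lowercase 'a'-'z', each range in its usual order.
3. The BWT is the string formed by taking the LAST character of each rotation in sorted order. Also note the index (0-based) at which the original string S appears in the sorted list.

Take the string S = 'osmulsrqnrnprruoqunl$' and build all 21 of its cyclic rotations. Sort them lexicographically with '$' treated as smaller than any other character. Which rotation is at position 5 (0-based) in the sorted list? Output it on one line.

All 21 rotations (rotation i = S[i:]+S[:i]):
  rot[0] = osmulsrqnrnprruoqunl$
  rot[1] = smulsrqnrnprruoqunl$o
  rot[2] = mulsrqnrnprruoqunl$os
  rot[3] = ulsrqnrnprruoqunl$osm
  rot[4] = lsrqnrnprruoqunl$osmu
  rot[5] = srqnrnprruoqunl$osmul
  rot[6] = rqnrnprruoqunl$osmuls
  rot[7] = qnrnprruoqunl$osmulsr
  rot[8] = nrnprruoqunl$osmulsrq
  rot[9] = rnprruoqunl$osmulsrqn
  rot[10] = nprruoqunl$osmulsrqnr
  rot[11] = prruoqunl$osmulsrqnrn
  rot[12] = rruoqunl$osmulsrqnrnp
  rot[13] = ruoqunl$osmulsrqnrnpr
  rot[14] = uoqunl$osmulsrqnrnprr
  rot[15] = oqunl$osmulsrqnrnprru
  rot[16] = qunl$osmulsrqnrnprruo
  rot[17] = unl$osmulsrqnrnprruoq
  rot[18] = nl$osmulsrqnrnprruoqu
  rot[19] = l$osmulsrqnrnprruoqun
  rot[20] = $osmulsrqnrnprruoqunl
Sorted (with $ < everything):
  sorted[0] = $osmulsrqnrnprruoqunl
  sorted[1] = l$osmulsrqnrnprruoqun
  sorted[2] = lsrqnrnprruoqunl$osmu
  sorted[3] = mulsrqnrnprruoqunl$os
  sorted[4] = nl$osmulsrqnrnprruoqu
  sorted[5] = nprruoqunl$osmulsrqnr
  sorted[6] = nrnprruoqunl$osmulsrq
  sorted[7] = oqunl$osmulsrqnrnprru
  sorted[8] = osmulsrqnrnprruoqunl$
  sorted[9] = prruoqunl$osmulsrqnrn
  sorted[10] = qnrnprruoqunl$osmulsr
  sorted[11] = qunl$osmulsrqnrnprruo
  sorted[12] = rnprruoqunl$osmulsrqn
  sorted[13] = rqnrnprruoqunl$osmuls
  sorted[14] = rruoqunl$osmulsrqnrnp
  sorted[15] = ruoqunl$osmulsrqnrnpr
  sorted[16] = smulsrqnrnprruoqunl$o
  sorted[17] = srqnrnprruoqunl$osmul
  sorted[18] = ulsrqnrnprruoqunl$osm
  sorted[19] = unl$osmulsrqnrnprruoq
  sorted[20] = uoqunl$osmulsrqnrnprr
sorted[5] = nprruoqunl$osmulsrqnr

Answer: nprruoqunl$osmulsrqnr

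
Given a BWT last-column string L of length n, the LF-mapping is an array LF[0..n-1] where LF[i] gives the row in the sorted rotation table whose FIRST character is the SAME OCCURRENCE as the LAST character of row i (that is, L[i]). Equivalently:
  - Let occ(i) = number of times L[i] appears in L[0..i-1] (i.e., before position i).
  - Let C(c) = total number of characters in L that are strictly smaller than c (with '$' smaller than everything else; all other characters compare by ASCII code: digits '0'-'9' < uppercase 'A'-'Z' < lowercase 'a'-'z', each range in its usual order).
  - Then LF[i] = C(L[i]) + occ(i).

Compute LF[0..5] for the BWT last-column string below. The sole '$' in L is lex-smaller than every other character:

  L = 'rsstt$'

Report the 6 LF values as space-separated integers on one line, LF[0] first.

Answer: 1 2 3 4 5 0

Derivation:
Char counts: '$':1, 'r':1, 's':2, 't':2
C (first-col start): C('$')=0, C('r')=1, C('s')=2, C('t')=4
L[0]='r': occ=0, LF[0]=C('r')+0=1+0=1
L[1]='s': occ=0, LF[1]=C('s')+0=2+0=2
L[2]='s': occ=1, LF[2]=C('s')+1=2+1=3
L[3]='t': occ=0, LF[3]=C('t')+0=4+0=4
L[4]='t': occ=1, LF[4]=C('t')+1=4+1=5
L[5]='$': occ=0, LF[5]=C('$')+0=0+0=0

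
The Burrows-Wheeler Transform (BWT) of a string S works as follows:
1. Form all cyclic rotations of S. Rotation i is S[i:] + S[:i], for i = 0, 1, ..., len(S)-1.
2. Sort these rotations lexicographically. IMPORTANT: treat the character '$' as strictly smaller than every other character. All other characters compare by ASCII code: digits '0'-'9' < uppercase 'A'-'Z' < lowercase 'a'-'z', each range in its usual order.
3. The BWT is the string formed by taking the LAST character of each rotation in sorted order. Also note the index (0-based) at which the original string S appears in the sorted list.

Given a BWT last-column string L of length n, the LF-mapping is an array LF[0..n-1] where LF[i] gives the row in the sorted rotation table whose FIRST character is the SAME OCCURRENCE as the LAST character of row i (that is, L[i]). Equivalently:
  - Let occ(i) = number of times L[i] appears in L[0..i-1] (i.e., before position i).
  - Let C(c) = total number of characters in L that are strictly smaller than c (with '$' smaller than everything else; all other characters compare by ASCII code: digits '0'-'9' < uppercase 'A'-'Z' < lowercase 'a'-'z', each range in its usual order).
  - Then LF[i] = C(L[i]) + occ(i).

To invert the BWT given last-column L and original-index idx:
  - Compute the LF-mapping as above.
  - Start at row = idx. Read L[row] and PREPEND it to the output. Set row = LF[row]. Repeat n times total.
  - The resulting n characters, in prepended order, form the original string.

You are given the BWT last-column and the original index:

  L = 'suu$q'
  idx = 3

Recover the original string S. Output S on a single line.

Answer: uqus$

Derivation:
LF mapping: 2 3 4 0 1
Walk LF starting at row 3, prepending L[row]:
  step 1: row=3, L[3]='$', prepend. Next row=LF[3]=0
  step 2: row=0, L[0]='s', prepend. Next row=LF[0]=2
  step 3: row=2, L[2]='u', prepend. Next row=LF[2]=4
  step 4: row=4, L[4]='q', prepend. Next row=LF[4]=1
  step 5: row=1, L[1]='u', prepend. Next row=LF[1]=3
Reversed output: uqus$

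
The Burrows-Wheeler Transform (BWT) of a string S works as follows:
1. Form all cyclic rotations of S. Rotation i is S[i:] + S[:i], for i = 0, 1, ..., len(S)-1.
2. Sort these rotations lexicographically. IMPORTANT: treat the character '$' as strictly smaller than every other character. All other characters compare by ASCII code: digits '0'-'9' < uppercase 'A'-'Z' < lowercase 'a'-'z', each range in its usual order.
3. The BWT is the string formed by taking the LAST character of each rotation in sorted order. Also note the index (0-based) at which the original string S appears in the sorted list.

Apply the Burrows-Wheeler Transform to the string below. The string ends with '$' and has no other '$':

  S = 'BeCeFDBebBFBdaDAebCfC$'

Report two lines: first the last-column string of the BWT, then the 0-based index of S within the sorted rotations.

Answer: CDbF$DfebaFBedeeBBCBAC
4

Derivation:
All 22 rotations (rotation i = S[i:]+S[:i]):
  rot[0] = BeCeFDBebBFBdaDAebCfC$
  rot[1] = eCeFDBebBFBdaDAebCfC$B
  rot[2] = CeFDBebBFBdaDAebCfC$Be
  rot[3] = eFDBebBFBdaDAebCfC$BeC
  rot[4] = FDBebBFBdaDAebCfC$BeCe
  rot[5] = DBebBFBdaDAebCfC$BeCeF
  rot[6] = BebBFBdaDAebCfC$BeCeFD
  rot[7] = ebBFBdaDAebCfC$BeCeFDB
  rot[8] = bBFBdaDAebCfC$BeCeFDBe
  rot[9] = BFBdaDAebCfC$BeCeFDBeb
  rot[10] = FBdaDAebCfC$BeCeFDBebB
  rot[11] = BdaDAebCfC$BeCeFDBebBF
  rot[12] = daDAebCfC$BeCeFDBebBFB
  rot[13] = aDAebCfC$BeCeFDBebBFBd
  rot[14] = DAebCfC$BeCeFDBebBFBda
  rot[15] = AebCfC$BeCeFDBebBFBdaD
  rot[16] = ebCfC$BeCeFDBebBFBdaDA
  rot[17] = bCfC$BeCeFDBebBFBdaDAe
  rot[18] = CfC$BeCeFDBebBFBdaDAeb
  rot[19] = fC$BeCeFDBebBFBdaDAebC
  rot[20] = C$BeCeFDBebBFBdaDAebCf
  rot[21] = $BeCeFDBebBFBdaDAebCfC
Sorted (with $ < everything):
  sorted[0] = $BeCeFDBebBFBdaDAebCfC  (last char: 'C')
  sorted[1] = AebCfC$BeCeFDBebBFBdaD  (last char: 'D')
  sorted[2] = BFBdaDAebCfC$BeCeFDBeb  (last char: 'b')
  sorted[3] = BdaDAebCfC$BeCeFDBebBF  (last char: 'F')
  sorted[4] = BeCeFDBebBFBdaDAebCfC$  (last char: '$')
  sorted[5] = BebBFBdaDAebCfC$BeCeFD  (last char: 'D')
  sorted[6] = C$BeCeFDBebBFBdaDAebCf  (last char: 'f')
  sorted[7] = CeFDBebBFBdaDAebCfC$Be  (last char: 'e')
  sorted[8] = CfC$BeCeFDBebBFBdaDAeb  (last char: 'b')
  sorted[9] = DAebCfC$BeCeFDBebBFBda  (last char: 'a')
  sorted[10] = DBebBFBdaDAebCfC$BeCeF  (last char: 'F')
  sorted[11] = FBdaDAebCfC$BeCeFDBebB  (last char: 'B')
  sorted[12] = FDBebBFBdaDAebCfC$BeCe  (last char: 'e')
  sorted[13] = aDAebCfC$BeCeFDBebBFBd  (last char: 'd')
  sorted[14] = bBFBdaDAebCfC$BeCeFDBe  (last char: 'e')
  sorted[15] = bCfC$BeCeFDBebBFBdaDAe  (last char: 'e')
  sorted[16] = daDAebCfC$BeCeFDBebBFB  (last char: 'B')
  sorted[17] = eCeFDBebBFBdaDAebCfC$B  (last char: 'B')
  sorted[18] = eFDBebBFBdaDAebCfC$BeC  (last char: 'C')
  sorted[19] = ebBFBdaDAebCfC$BeCeFDB  (last char: 'B')
  sorted[20] = ebCfC$BeCeFDBebBFBdaDA  (last char: 'A')
  sorted[21] = fC$BeCeFDBebBFBdaDAebC  (last char: 'C')
Last column: CDbF$DfebaFBedeeBBCBAC
Original string S is at sorted index 4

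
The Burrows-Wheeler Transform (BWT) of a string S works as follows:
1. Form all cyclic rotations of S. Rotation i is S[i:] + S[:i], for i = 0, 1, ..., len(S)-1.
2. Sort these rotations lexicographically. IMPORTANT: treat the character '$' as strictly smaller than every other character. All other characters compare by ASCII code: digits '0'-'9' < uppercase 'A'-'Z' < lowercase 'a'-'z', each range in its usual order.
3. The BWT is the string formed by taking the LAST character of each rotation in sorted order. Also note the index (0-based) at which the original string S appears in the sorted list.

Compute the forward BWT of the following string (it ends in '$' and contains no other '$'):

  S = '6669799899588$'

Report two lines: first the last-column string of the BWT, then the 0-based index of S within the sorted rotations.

All 14 rotations (rotation i = S[i:]+S[:i]):
  rot[0] = 6669799899588$
  rot[1] = 669799899588$6
  rot[2] = 69799899588$66
  rot[3] = 9799899588$666
  rot[4] = 799899588$6669
  rot[5] = 99899588$66697
  rot[6] = 9899588$666979
  rot[7] = 899588$6669799
  rot[8] = 99588$66697998
  rot[9] = 9588$666979989
  rot[10] = 588$6669799899
  rot[11] = 88$66697998995
  rot[12] = 8$666979989958
  rot[13] = $6669799899588
Sorted (with $ < everything):
  sorted[0] = $6669799899588  (last char: '8')
  sorted[1] = 588$6669799899  (last char: '9')
  sorted[2] = 6669799899588$  (last char: '$')
  sorted[3] = 669799899588$6  (last char: '6')
  sorted[4] = 69799899588$66  (last char: '6')
  sorted[5] = 799899588$6669  (last char: '9')
  sorted[6] = 8$666979989958  (last char: '8')
  sorted[7] = 88$66697998995  (last char: '5')
  sorted[8] = 899588$6669799  (last char: '9')
  sorted[9] = 9588$666979989  (last char: '9')
  sorted[10] = 9799899588$666  (last char: '6')
  sorted[11] = 9899588$666979  (last char: '9')
  sorted[12] = 99588$66697998  (last char: '8')
  sorted[13] = 99899588$66697  (last char: '7')
Last column: 89$66985996987
Original string S is at sorted index 2

Answer: 89$66985996987
2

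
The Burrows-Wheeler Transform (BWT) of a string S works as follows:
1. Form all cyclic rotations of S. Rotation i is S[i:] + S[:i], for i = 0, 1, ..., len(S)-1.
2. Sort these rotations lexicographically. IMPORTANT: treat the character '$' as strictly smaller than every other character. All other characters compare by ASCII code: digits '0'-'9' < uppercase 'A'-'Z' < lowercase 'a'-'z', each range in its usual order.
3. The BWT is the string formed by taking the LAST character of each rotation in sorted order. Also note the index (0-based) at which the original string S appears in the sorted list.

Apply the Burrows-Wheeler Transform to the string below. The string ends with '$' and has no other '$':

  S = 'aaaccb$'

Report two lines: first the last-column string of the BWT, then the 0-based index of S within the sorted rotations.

Answer: b$aacca
1

Derivation:
All 7 rotations (rotation i = S[i:]+S[:i]):
  rot[0] = aaaccb$
  rot[1] = aaccb$a
  rot[2] = accb$aa
  rot[3] = ccb$aaa
  rot[4] = cb$aaac
  rot[5] = b$aaacc
  rot[6] = $aaaccb
Sorted (with $ < everything):
  sorted[0] = $aaaccb  (last char: 'b')
  sorted[1] = aaaccb$  (last char: '$')
  sorted[2] = aaccb$a  (last char: 'a')
  sorted[3] = accb$aa  (last char: 'a')
  sorted[4] = b$aaacc  (last char: 'c')
  sorted[5] = cb$aaac  (last char: 'c')
  sorted[6] = ccb$aaa  (last char: 'a')
Last column: b$aacca
Original string S is at sorted index 1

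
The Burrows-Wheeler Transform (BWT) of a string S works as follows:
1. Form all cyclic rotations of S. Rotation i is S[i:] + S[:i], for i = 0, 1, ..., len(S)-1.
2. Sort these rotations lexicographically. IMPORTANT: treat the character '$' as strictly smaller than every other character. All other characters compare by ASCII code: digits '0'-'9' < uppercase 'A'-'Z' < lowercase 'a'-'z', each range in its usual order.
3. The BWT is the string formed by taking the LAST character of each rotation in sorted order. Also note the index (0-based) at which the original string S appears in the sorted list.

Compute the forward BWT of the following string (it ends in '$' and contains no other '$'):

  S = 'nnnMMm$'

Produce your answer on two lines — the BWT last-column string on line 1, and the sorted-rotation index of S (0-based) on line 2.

Answer: mnMMnn$
6

Derivation:
All 7 rotations (rotation i = S[i:]+S[:i]):
  rot[0] = nnnMMm$
  rot[1] = nnMMm$n
  rot[2] = nMMm$nn
  rot[3] = MMm$nnn
  rot[4] = Mm$nnnM
  rot[5] = m$nnnMM
  rot[6] = $nnnMMm
Sorted (with $ < everything):
  sorted[0] = $nnnMMm  (last char: 'm')
  sorted[1] = MMm$nnn  (last char: 'n')
  sorted[2] = Mm$nnnM  (last char: 'M')
  sorted[3] = m$nnnMM  (last char: 'M')
  sorted[4] = nMMm$nn  (last char: 'n')
  sorted[5] = nnMMm$n  (last char: 'n')
  sorted[6] = nnnMMm$  (last char: '$')
Last column: mnMMnn$
Original string S is at sorted index 6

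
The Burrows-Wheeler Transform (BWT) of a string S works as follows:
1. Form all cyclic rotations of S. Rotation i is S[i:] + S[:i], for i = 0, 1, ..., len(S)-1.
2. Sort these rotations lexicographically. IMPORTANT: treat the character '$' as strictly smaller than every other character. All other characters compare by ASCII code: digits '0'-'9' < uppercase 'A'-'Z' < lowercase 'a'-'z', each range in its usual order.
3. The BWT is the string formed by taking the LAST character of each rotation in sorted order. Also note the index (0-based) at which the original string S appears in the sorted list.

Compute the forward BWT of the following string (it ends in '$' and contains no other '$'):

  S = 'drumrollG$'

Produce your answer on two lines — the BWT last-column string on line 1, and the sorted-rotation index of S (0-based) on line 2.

Answer: Gl$lourmdr
2

Derivation:
All 10 rotations (rotation i = S[i:]+S[:i]):
  rot[0] = drumrollG$
  rot[1] = rumrollG$d
  rot[2] = umrollG$dr
  rot[3] = mrollG$dru
  rot[4] = rollG$drum
  rot[5] = ollG$drumr
  rot[6] = llG$drumro
  rot[7] = lG$drumrol
  rot[8] = G$drumroll
  rot[9] = $drumrollG
Sorted (with $ < everything):
  sorted[0] = $drumrollG  (last char: 'G')
  sorted[1] = G$drumroll  (last char: 'l')
  sorted[2] = drumrollG$  (last char: '$')
  sorted[3] = lG$drumrol  (last char: 'l')
  sorted[4] = llG$drumro  (last char: 'o')
  sorted[5] = mrollG$dru  (last char: 'u')
  sorted[6] = ollG$drumr  (last char: 'r')
  sorted[7] = rollG$drum  (last char: 'm')
  sorted[8] = rumrollG$d  (last char: 'd')
  sorted[9] = umrollG$dr  (last char: 'r')
Last column: Gl$lourmdr
Original string S is at sorted index 2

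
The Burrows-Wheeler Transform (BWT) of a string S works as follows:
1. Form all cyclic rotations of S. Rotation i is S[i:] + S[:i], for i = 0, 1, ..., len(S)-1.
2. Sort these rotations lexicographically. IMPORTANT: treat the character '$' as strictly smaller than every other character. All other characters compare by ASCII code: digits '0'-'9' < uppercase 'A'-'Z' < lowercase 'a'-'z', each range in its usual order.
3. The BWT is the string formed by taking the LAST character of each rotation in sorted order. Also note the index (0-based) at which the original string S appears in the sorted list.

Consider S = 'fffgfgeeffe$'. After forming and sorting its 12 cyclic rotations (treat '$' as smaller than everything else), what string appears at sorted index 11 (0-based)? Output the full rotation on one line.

Answer: gfgeeffe$fff

Derivation:
All 12 rotations (rotation i = S[i:]+S[:i]):
  rot[0] = fffgfgeeffe$
  rot[1] = ffgfgeeffe$f
  rot[2] = fgfgeeffe$ff
  rot[3] = gfgeeffe$fff
  rot[4] = fgeeffe$fffg
  rot[5] = geeffe$fffgf
  rot[6] = eeffe$fffgfg
  rot[7] = effe$fffgfge
  rot[8] = ffe$fffgfgee
  rot[9] = fe$fffgfgeef
  rot[10] = e$fffgfgeeff
  rot[11] = $fffgfgeeffe
Sorted (with $ < everything):
  sorted[0] = $fffgfgeeffe
  sorted[1] = e$fffgfgeeff
  sorted[2] = eeffe$fffgfg
  sorted[3] = effe$fffgfge
  sorted[4] = fe$fffgfgeef
  sorted[5] = ffe$fffgfgee
  sorted[6] = fffgfgeeffe$
  sorted[7] = ffgfgeeffe$f
  sorted[8] = fgeeffe$fffg
  sorted[9] = fgfgeeffe$ff
  sorted[10] = geeffe$fffgf
  sorted[11] = gfgeeffe$fff
sorted[11] = gfgeeffe$fff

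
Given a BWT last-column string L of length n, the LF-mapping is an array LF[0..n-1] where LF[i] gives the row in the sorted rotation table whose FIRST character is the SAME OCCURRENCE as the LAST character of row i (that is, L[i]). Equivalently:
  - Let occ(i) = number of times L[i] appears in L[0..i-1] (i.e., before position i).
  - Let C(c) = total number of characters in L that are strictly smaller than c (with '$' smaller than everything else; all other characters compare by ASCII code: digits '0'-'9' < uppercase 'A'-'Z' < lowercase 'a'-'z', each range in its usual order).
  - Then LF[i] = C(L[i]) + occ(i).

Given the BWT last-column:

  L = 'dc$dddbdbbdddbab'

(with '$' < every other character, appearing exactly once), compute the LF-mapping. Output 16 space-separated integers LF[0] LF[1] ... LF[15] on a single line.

Answer: 8 7 0 9 10 11 2 12 3 4 13 14 15 5 1 6

Derivation:
Char counts: '$':1, 'a':1, 'b':5, 'c':1, 'd':8
C (first-col start): C('$')=0, C('a')=1, C('b')=2, C('c')=7, C('d')=8
L[0]='d': occ=0, LF[0]=C('d')+0=8+0=8
L[1]='c': occ=0, LF[1]=C('c')+0=7+0=7
L[2]='$': occ=0, LF[2]=C('$')+0=0+0=0
L[3]='d': occ=1, LF[3]=C('d')+1=8+1=9
L[4]='d': occ=2, LF[4]=C('d')+2=8+2=10
L[5]='d': occ=3, LF[5]=C('d')+3=8+3=11
L[6]='b': occ=0, LF[6]=C('b')+0=2+0=2
L[7]='d': occ=4, LF[7]=C('d')+4=8+4=12
L[8]='b': occ=1, LF[8]=C('b')+1=2+1=3
L[9]='b': occ=2, LF[9]=C('b')+2=2+2=4
L[10]='d': occ=5, LF[10]=C('d')+5=8+5=13
L[11]='d': occ=6, LF[11]=C('d')+6=8+6=14
L[12]='d': occ=7, LF[12]=C('d')+7=8+7=15
L[13]='b': occ=3, LF[13]=C('b')+3=2+3=5
L[14]='a': occ=0, LF[14]=C('a')+0=1+0=1
L[15]='b': occ=4, LF[15]=C('b')+4=2+4=6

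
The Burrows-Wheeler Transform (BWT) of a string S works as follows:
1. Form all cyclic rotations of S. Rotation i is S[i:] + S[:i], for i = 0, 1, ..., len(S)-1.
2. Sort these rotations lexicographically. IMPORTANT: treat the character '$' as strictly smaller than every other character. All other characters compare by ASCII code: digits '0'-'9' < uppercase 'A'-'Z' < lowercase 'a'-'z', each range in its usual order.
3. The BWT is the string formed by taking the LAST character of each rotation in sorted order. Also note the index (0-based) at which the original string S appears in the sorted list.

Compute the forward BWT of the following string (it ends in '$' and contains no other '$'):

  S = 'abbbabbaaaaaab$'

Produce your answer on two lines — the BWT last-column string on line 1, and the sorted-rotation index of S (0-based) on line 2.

All 15 rotations (rotation i = S[i:]+S[:i]):
  rot[0] = abbbabbaaaaaab$
  rot[1] = bbbabbaaaaaab$a
  rot[2] = bbabbaaaaaab$ab
  rot[3] = babbaaaaaab$abb
  rot[4] = abbaaaaaab$abbb
  rot[5] = bbaaaaaab$abbba
  rot[6] = baaaaaab$abbbab
  rot[7] = aaaaaab$abbbabb
  rot[8] = aaaaab$abbbabba
  rot[9] = aaaab$abbbabbaa
  rot[10] = aaab$abbbabbaaa
  rot[11] = aab$abbbabbaaaa
  rot[12] = ab$abbbabbaaaaa
  rot[13] = b$abbbabbaaaaaa
  rot[14] = $abbbabbaaaaaab
Sorted (with $ < everything):
  sorted[0] = $abbbabbaaaaaab  (last char: 'b')
  sorted[1] = aaaaaab$abbbabb  (last char: 'b')
  sorted[2] = aaaaab$abbbabba  (last char: 'a')
  sorted[3] = aaaab$abbbabbaa  (last char: 'a')
  sorted[4] = aaab$abbbabbaaa  (last char: 'a')
  sorted[5] = aab$abbbabbaaaa  (last char: 'a')
  sorted[6] = ab$abbbabbaaaaa  (last char: 'a')
  sorted[7] = abbaaaaaab$abbb  (last char: 'b')
  sorted[8] = abbbabbaaaaaab$  (last char: '$')
  sorted[9] = b$abbbabbaaaaaa  (last char: 'a')
  sorted[10] = baaaaaab$abbbab  (last char: 'b')
  sorted[11] = babbaaaaaab$abb  (last char: 'b')
  sorted[12] = bbaaaaaab$abbba  (last char: 'a')
  sorted[13] = bbabbaaaaaab$ab  (last char: 'b')
  sorted[14] = bbbabbaaaaaab$a  (last char: 'a')
Last column: bbaaaaab$abbaba
Original string S is at sorted index 8

Answer: bbaaaaab$abbaba
8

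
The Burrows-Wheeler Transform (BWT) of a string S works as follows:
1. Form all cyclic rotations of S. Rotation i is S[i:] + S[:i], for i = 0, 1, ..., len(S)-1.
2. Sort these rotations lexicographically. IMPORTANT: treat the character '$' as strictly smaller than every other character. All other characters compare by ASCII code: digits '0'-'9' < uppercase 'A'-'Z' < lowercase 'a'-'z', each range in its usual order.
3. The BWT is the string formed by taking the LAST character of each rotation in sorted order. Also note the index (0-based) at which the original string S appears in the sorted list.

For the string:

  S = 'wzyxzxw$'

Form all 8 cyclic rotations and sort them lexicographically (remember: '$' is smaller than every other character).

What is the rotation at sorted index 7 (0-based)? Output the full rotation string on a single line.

All 8 rotations (rotation i = S[i:]+S[:i]):
  rot[0] = wzyxzxw$
  rot[1] = zyxzxw$w
  rot[2] = yxzxw$wz
  rot[3] = xzxw$wzy
  rot[4] = zxw$wzyx
  rot[5] = xw$wzyxz
  rot[6] = w$wzyxzx
  rot[7] = $wzyxzxw
Sorted (with $ < everything):
  sorted[0] = $wzyxzxw
  sorted[1] = w$wzyxzx
  sorted[2] = wzyxzxw$
  sorted[3] = xw$wzyxz
  sorted[4] = xzxw$wzy
  sorted[5] = yxzxw$wz
  sorted[6] = zxw$wzyx
  sorted[7] = zyxzxw$w
sorted[7] = zyxzxw$w

Answer: zyxzxw$w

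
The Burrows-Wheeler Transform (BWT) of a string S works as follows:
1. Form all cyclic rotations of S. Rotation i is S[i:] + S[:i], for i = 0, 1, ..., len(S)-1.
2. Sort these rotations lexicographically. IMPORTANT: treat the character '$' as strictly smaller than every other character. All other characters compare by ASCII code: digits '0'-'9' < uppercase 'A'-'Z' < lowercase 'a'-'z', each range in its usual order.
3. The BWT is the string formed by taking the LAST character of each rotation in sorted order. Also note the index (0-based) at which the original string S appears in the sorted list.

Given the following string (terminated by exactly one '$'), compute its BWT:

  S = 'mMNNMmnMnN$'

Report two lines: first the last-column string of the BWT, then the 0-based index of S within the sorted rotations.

All 11 rotations (rotation i = S[i:]+S[:i]):
  rot[0] = mMNNMmnMnN$
  rot[1] = MNNMmnMnN$m
  rot[2] = NNMmnMnN$mM
  rot[3] = NMmnMnN$mMN
  rot[4] = MmnMnN$mMNN
  rot[5] = mnMnN$mMNNM
  rot[6] = nMnN$mMNNMm
  rot[7] = MnN$mMNNMmn
  rot[8] = nN$mMNNMmnM
  rot[9] = N$mMNNMmnMn
  rot[10] = $mMNNMmnMnN
Sorted (with $ < everything):
  sorted[0] = $mMNNMmnMnN  (last char: 'N')
  sorted[1] = MNNMmnMnN$m  (last char: 'm')
  sorted[2] = MmnMnN$mMNN  (last char: 'N')
  sorted[3] = MnN$mMNNMmn  (last char: 'n')
  sorted[4] = N$mMNNMmnMn  (last char: 'n')
  sorted[5] = NMmnMnN$mMN  (last char: 'N')
  sorted[6] = NNMmnMnN$mM  (last char: 'M')
  sorted[7] = mMNNMmnMnN$  (last char: '$')
  sorted[8] = mnMnN$mMNNM  (last char: 'M')
  sorted[9] = nMnN$mMNNMm  (last char: 'm')
  sorted[10] = nN$mMNNMmnM  (last char: 'M')
Last column: NmNnnNM$MmM
Original string S is at sorted index 7

Answer: NmNnnNM$MmM
7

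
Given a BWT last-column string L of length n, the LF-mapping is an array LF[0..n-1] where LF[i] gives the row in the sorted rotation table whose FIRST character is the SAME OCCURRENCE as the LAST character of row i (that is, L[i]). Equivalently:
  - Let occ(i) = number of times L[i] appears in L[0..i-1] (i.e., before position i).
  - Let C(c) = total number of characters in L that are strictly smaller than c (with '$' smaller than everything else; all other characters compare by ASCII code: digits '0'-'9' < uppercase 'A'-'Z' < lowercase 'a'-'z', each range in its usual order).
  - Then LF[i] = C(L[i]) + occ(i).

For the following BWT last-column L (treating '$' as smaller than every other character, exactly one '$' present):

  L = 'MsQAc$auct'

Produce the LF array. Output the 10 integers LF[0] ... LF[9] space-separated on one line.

Answer: 2 7 3 1 5 0 4 9 6 8

Derivation:
Char counts: '$':1, 'A':1, 'M':1, 'Q':1, 'a':1, 'c':2, 's':1, 't':1, 'u':1
C (first-col start): C('$')=0, C('A')=1, C('M')=2, C('Q')=3, C('a')=4, C('c')=5, C('s')=7, C('t')=8, C('u')=9
L[0]='M': occ=0, LF[0]=C('M')+0=2+0=2
L[1]='s': occ=0, LF[1]=C('s')+0=7+0=7
L[2]='Q': occ=0, LF[2]=C('Q')+0=3+0=3
L[3]='A': occ=0, LF[3]=C('A')+0=1+0=1
L[4]='c': occ=0, LF[4]=C('c')+0=5+0=5
L[5]='$': occ=0, LF[5]=C('$')+0=0+0=0
L[6]='a': occ=0, LF[6]=C('a')+0=4+0=4
L[7]='u': occ=0, LF[7]=C('u')+0=9+0=9
L[8]='c': occ=1, LF[8]=C('c')+1=5+1=6
L[9]='t': occ=0, LF[9]=C('t')+0=8+0=8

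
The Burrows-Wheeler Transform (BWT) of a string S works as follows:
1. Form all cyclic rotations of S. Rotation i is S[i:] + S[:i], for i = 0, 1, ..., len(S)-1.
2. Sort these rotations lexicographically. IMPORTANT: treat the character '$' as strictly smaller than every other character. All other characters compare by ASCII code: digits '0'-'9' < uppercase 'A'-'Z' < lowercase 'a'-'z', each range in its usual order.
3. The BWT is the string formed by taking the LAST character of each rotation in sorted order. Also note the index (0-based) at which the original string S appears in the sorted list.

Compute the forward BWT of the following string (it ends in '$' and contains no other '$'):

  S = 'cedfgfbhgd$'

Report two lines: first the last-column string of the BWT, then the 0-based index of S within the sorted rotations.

All 11 rotations (rotation i = S[i:]+S[:i]):
  rot[0] = cedfgfbhgd$
  rot[1] = edfgfbhgd$c
  rot[2] = dfgfbhgd$ce
  rot[3] = fgfbhgd$ced
  rot[4] = gfbhgd$cedf
  rot[5] = fbhgd$cedfg
  rot[6] = bhgd$cedfgf
  rot[7] = hgd$cedfgfb
  rot[8] = gd$cedfgfbh
  rot[9] = d$cedfgfbhg
  rot[10] = $cedfgfbhgd
Sorted (with $ < everything):
  sorted[0] = $cedfgfbhgd  (last char: 'd')
  sorted[1] = bhgd$cedfgf  (last char: 'f')
  sorted[2] = cedfgfbhgd$  (last char: '$')
  sorted[3] = d$cedfgfbhg  (last char: 'g')
  sorted[4] = dfgfbhgd$ce  (last char: 'e')
  sorted[5] = edfgfbhgd$c  (last char: 'c')
  sorted[6] = fbhgd$cedfg  (last char: 'g')
  sorted[7] = fgfbhgd$ced  (last char: 'd')
  sorted[8] = gd$cedfgfbh  (last char: 'h')
  sorted[9] = gfbhgd$cedf  (last char: 'f')
  sorted[10] = hgd$cedfgfb  (last char: 'b')
Last column: df$gecgdhfb
Original string S is at sorted index 2

Answer: df$gecgdhfb
2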